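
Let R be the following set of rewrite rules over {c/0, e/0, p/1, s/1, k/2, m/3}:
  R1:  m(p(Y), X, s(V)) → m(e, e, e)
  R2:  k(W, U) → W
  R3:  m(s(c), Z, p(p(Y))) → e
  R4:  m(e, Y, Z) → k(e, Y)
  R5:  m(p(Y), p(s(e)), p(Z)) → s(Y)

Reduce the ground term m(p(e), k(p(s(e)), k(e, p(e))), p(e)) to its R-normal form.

s(e)

1. m(p(e), k(p(s(e)), k(e, p(e))), p(e))  →  m(p(e), p(s(e)), p(e))   [R2 at 2]
2. m(p(e), p(s(e)), p(e))  →  s(e)   [R5 at ε]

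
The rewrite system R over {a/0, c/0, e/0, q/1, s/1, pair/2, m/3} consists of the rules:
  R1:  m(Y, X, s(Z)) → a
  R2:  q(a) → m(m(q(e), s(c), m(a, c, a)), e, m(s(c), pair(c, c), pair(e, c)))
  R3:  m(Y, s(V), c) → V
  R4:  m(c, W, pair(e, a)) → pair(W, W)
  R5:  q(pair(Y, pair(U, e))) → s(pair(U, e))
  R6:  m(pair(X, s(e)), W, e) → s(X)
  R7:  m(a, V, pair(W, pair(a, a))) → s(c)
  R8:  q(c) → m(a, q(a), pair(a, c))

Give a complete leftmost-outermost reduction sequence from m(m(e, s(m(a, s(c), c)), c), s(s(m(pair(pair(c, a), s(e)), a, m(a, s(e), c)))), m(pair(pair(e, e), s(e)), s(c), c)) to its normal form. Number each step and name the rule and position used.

1. m(m(e, s(m(a, s(c), c)), c), s(s(m(pair(pair(c, a), s(e)), a, m(a, s(e), c)))), m(pair(pair(e, e), s(e)), s(c), c))  →  m(m(a, s(c), c), s(s(m(pair(pair(c, a), s(e)), a, m(a, s(e), c)))), m(pair(pair(e, e), s(e)), s(c), c))   [R3 at 1]
2. m(m(a, s(c), c), s(s(m(pair(pair(c, a), s(e)), a, m(a, s(e), c)))), m(pair(pair(e, e), s(e)), s(c), c))  →  m(c, s(s(m(pair(pair(c, a), s(e)), a, m(a, s(e), c)))), m(pair(pair(e, e), s(e)), s(c), c))   [R3 at 1]
3. m(c, s(s(m(pair(pair(c, a), s(e)), a, m(a, s(e), c)))), m(pair(pair(e, e), s(e)), s(c), c))  →  m(c, s(s(m(pair(pair(c, a), s(e)), a, e))), m(pair(pair(e, e), s(e)), s(c), c))   [R3 at 2.1.1.3]
4. m(c, s(s(m(pair(pair(c, a), s(e)), a, e))), m(pair(pair(e, e), s(e)), s(c), c))  →  m(c, s(s(s(pair(c, a)))), m(pair(pair(e, e), s(e)), s(c), c))   [R6 at 2.1.1]
5. m(c, s(s(s(pair(c, a)))), m(pair(pair(e, e), s(e)), s(c), c))  →  m(c, s(s(s(pair(c, a)))), c)   [R3 at 3]
6. m(c, s(s(s(pair(c, a)))), c)  →  s(s(pair(c, a)))   [R3 at ε]

s(s(pair(c, a)))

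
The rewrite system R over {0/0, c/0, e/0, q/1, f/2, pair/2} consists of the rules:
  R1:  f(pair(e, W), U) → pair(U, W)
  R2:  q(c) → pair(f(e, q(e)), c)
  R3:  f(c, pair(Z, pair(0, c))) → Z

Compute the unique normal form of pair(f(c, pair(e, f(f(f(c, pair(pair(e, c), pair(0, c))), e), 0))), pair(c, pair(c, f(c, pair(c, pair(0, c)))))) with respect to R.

1. pair(f(c, pair(e, f(f(f(c, pair(pair(e, c), pair(0, c))), e), 0))), pair(c, pair(c, f(c, pair(c, pair(0, c))))))  →  pair(f(c, pair(e, f(f(pair(e, c), e), 0))), pair(c, pair(c, f(c, pair(c, pair(0, c))))))   [R3 at 1.2.2.1.1]
2. pair(f(c, pair(e, f(f(pair(e, c), e), 0))), pair(c, pair(c, f(c, pair(c, pair(0, c))))))  →  pair(f(c, pair(e, f(pair(e, c), 0))), pair(c, pair(c, f(c, pair(c, pair(0, c))))))   [R1 at 1.2.2.1]
3. pair(f(c, pair(e, f(pair(e, c), 0))), pair(c, pair(c, f(c, pair(c, pair(0, c))))))  →  pair(f(c, pair(e, pair(0, c))), pair(c, pair(c, f(c, pair(c, pair(0, c))))))   [R1 at 1.2.2]
4. pair(f(c, pair(e, pair(0, c))), pair(c, pair(c, f(c, pair(c, pair(0, c))))))  →  pair(e, pair(c, pair(c, f(c, pair(c, pair(0, c))))))   [R3 at 1]
5. pair(e, pair(c, pair(c, f(c, pair(c, pair(0, c))))))  →  pair(e, pair(c, pair(c, c)))   [R3 at 2.2.2]

pair(e, pair(c, pair(c, c)))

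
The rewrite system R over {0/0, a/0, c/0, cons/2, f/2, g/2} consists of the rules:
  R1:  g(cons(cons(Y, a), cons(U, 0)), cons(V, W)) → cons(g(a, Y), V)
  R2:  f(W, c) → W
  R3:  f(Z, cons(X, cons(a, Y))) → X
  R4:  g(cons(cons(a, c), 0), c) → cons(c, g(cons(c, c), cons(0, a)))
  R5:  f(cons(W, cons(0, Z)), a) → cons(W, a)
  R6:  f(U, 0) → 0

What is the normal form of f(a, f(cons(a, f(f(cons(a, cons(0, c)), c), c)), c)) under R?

1. f(a, f(cons(a, f(f(cons(a, cons(0, c)), c), c)), c))  →  f(a, cons(a, f(f(cons(a, cons(0, c)), c), c)))   [R2 at 2]
2. f(a, cons(a, f(f(cons(a, cons(0, c)), c), c)))  →  f(a, cons(a, f(cons(a, cons(0, c)), c)))   [R2 at 2.2]
3. f(a, cons(a, f(cons(a, cons(0, c)), c)))  →  f(a, cons(a, cons(a, cons(0, c))))   [R2 at 2.2]
4. f(a, cons(a, cons(a, cons(0, c))))  →  a   [R3 at ε]

a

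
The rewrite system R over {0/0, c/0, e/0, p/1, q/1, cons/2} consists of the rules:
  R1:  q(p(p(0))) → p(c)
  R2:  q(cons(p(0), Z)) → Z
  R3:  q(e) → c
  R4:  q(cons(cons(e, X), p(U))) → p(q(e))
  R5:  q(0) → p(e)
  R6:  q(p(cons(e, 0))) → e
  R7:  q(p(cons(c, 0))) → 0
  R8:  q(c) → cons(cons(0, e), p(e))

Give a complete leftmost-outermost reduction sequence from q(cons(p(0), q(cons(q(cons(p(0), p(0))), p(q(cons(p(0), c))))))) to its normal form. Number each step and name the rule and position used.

1. q(cons(p(0), q(cons(q(cons(p(0), p(0))), p(q(cons(p(0), c)))))))  →  q(cons(q(cons(p(0), p(0))), p(q(cons(p(0), c)))))   [R2 at ε]
2. q(cons(q(cons(p(0), p(0))), p(q(cons(p(0), c)))))  →  q(cons(p(0), p(q(cons(p(0), c)))))   [R2 at 1.1]
3. q(cons(p(0), p(q(cons(p(0), c)))))  →  p(q(cons(p(0), c)))   [R2 at ε]
4. p(q(cons(p(0), c)))  →  p(c)   [R2 at 1]

p(c)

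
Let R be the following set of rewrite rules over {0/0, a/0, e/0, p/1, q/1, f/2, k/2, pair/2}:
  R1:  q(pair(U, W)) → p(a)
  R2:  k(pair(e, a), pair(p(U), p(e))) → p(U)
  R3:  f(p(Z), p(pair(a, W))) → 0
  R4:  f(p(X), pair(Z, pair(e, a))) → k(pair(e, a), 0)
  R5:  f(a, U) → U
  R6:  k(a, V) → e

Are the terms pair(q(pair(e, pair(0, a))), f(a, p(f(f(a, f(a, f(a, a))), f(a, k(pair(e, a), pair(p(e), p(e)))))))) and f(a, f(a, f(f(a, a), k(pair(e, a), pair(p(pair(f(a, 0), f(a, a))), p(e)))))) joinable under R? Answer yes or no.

no — NF(t₁) = pair(p(a), p(p(e))), NF(t₂) = p(pair(0, a))

Reduce t₁ = pair(q(pair(e, pair(0, a))), f(a, p(f(f(a, f(a, f(a, a))), f(a, k(pair(e, a), pair(p(e), p(e)))))))):
1. pair(q(pair(e, pair(0, a))), f(a, p(f(f(a, f(a, f(a, a))), f(a, k(pair(e, a), pair(p(e), p(e))))))))  →  pair(p(a), f(a, p(f(f(a, f(a, f(a, a))), f(a, k(pair(e, a), pair(p(e), p(e))))))))   [R1 at 1]
2. pair(p(a), f(a, p(f(f(a, f(a, f(a, a))), f(a, k(pair(e, a), pair(p(e), p(e))))))))  →  pair(p(a), p(f(f(a, f(a, f(a, a))), f(a, k(pair(e, a), pair(p(e), p(e)))))))   [R5 at 2]
3. pair(p(a), p(f(f(a, f(a, f(a, a))), f(a, k(pair(e, a), pair(p(e), p(e)))))))  →  pair(p(a), p(f(f(a, f(a, a)), f(a, k(pair(e, a), pair(p(e), p(e)))))))   [R5 at 2.1.1]
4. pair(p(a), p(f(f(a, f(a, a)), f(a, k(pair(e, a), pair(p(e), p(e)))))))  →  pair(p(a), p(f(f(a, a), f(a, k(pair(e, a), pair(p(e), p(e)))))))   [R5 at 2.1.1]
5. pair(p(a), p(f(f(a, a), f(a, k(pair(e, a), pair(p(e), p(e)))))))  →  pair(p(a), p(f(a, f(a, k(pair(e, a), pair(p(e), p(e)))))))   [R5 at 2.1.1]
6. pair(p(a), p(f(a, f(a, k(pair(e, a), pair(p(e), p(e)))))))  →  pair(p(a), p(f(a, k(pair(e, a), pair(p(e), p(e))))))   [R5 at 2.1]
7. pair(p(a), p(f(a, k(pair(e, a), pair(p(e), p(e))))))  →  pair(p(a), p(k(pair(e, a), pair(p(e), p(e)))))   [R5 at 2.1]
8. pair(p(a), p(k(pair(e, a), pair(p(e), p(e)))))  →  pair(p(a), p(p(e)))   [R2 at 2.1]

Reduce t₂ = f(a, f(a, f(f(a, a), k(pair(e, a), pair(p(pair(f(a, 0), f(a, a))), p(e)))))):
1. f(a, f(a, f(f(a, a), k(pair(e, a), pair(p(pair(f(a, 0), f(a, a))), p(e))))))  →  f(a, f(f(a, a), k(pair(e, a), pair(p(pair(f(a, 0), f(a, a))), p(e)))))   [R5 at ε]
2. f(a, f(f(a, a), k(pair(e, a), pair(p(pair(f(a, 0), f(a, a))), p(e)))))  →  f(f(a, a), k(pair(e, a), pair(p(pair(f(a, 0), f(a, a))), p(e))))   [R5 at ε]
3. f(f(a, a), k(pair(e, a), pair(p(pair(f(a, 0), f(a, a))), p(e))))  →  f(a, k(pair(e, a), pair(p(pair(f(a, 0), f(a, a))), p(e))))   [R5 at 1]
4. f(a, k(pair(e, a), pair(p(pair(f(a, 0), f(a, a))), p(e))))  →  k(pair(e, a), pair(p(pair(f(a, 0), f(a, a))), p(e)))   [R5 at ε]
5. k(pair(e, a), pair(p(pair(f(a, 0), f(a, a))), p(e)))  →  p(pair(f(a, 0), f(a, a)))   [R2 at ε]
6. p(pair(f(a, 0), f(a, a)))  →  p(pair(0, f(a, a)))   [R5 at 1.1]
7. p(pair(0, f(a, a)))  →  p(pair(0, a))   [R5 at 1.2]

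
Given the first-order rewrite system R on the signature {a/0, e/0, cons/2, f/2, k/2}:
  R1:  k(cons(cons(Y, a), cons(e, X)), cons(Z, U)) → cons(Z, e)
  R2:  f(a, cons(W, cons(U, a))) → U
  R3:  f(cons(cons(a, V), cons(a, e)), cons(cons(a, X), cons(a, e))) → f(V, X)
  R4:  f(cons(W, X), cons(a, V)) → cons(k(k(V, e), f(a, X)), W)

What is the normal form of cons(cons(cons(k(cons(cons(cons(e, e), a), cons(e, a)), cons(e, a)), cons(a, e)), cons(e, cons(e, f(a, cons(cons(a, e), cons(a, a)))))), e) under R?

cons(cons(cons(cons(e, e), cons(a, e)), cons(e, cons(e, a))), e)

1. cons(cons(cons(k(cons(cons(cons(e, e), a), cons(e, a)), cons(e, a)), cons(a, e)), cons(e, cons(e, f(a, cons(cons(a, e), cons(a, a)))))), e)  →  cons(cons(cons(cons(e, e), cons(a, e)), cons(e, cons(e, f(a, cons(cons(a, e), cons(a, a)))))), e)   [R1 at 1.1.1]
2. cons(cons(cons(cons(e, e), cons(a, e)), cons(e, cons(e, f(a, cons(cons(a, e), cons(a, a)))))), e)  →  cons(cons(cons(cons(e, e), cons(a, e)), cons(e, cons(e, a))), e)   [R2 at 1.2.2.2]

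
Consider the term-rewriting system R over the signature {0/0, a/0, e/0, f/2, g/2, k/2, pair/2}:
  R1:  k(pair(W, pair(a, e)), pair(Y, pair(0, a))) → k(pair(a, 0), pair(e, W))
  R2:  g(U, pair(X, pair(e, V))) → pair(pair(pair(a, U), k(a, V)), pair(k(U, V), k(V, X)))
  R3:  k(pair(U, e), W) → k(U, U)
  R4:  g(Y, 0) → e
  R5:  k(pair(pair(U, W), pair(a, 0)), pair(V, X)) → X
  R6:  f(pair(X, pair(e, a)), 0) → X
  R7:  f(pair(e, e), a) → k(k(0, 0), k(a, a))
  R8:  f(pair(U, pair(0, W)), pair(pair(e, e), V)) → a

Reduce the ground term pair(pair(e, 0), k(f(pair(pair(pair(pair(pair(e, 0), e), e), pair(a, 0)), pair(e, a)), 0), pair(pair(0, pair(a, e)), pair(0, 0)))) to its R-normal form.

pair(pair(e, 0), pair(0, 0))

1. pair(pair(e, 0), k(f(pair(pair(pair(pair(pair(e, 0), e), e), pair(a, 0)), pair(e, a)), 0), pair(pair(0, pair(a, e)), pair(0, 0))))  →  pair(pair(e, 0), k(pair(pair(pair(pair(e, 0), e), e), pair(a, 0)), pair(pair(0, pair(a, e)), pair(0, 0))))   [R6 at 2.1]
2. pair(pair(e, 0), k(pair(pair(pair(pair(e, 0), e), e), pair(a, 0)), pair(pair(0, pair(a, e)), pair(0, 0))))  →  pair(pair(e, 0), pair(0, 0))   [R5 at 2]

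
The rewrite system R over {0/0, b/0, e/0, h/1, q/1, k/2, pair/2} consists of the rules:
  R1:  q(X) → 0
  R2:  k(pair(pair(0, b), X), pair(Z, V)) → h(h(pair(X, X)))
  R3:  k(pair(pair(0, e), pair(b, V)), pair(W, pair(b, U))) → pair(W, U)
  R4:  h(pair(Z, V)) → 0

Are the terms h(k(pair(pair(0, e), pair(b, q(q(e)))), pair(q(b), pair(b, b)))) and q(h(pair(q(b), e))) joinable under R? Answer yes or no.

yes — NF(t₁) = 0, NF(t₂) = 0

Reduce t₁ = h(k(pair(pair(0, e), pair(b, q(q(e)))), pair(q(b), pair(b, b)))):
1. h(k(pair(pair(0, e), pair(b, q(q(e)))), pair(q(b), pair(b, b))))  →  h(pair(q(b), b))   [R3 at 1]
2. h(pair(q(b), b))  →  0   [R4 at ε]

Reduce t₂ = q(h(pair(q(b), e))):
1. q(h(pair(q(b), e)))  →  0   [R1 at ε]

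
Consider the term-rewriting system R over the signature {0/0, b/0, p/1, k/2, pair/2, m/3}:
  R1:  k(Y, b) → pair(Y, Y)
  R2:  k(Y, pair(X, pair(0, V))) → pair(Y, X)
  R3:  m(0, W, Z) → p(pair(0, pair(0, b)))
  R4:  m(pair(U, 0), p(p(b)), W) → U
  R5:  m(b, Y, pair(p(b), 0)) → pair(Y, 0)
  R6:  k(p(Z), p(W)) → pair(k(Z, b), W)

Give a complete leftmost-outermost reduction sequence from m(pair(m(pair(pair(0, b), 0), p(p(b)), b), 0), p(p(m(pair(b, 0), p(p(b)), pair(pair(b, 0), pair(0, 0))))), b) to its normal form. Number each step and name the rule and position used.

pair(0, b)

1. m(pair(m(pair(pair(0, b), 0), p(p(b)), b), 0), p(p(m(pair(b, 0), p(p(b)), pair(pair(b, 0), pair(0, 0))))), b)  →  m(pair(pair(0, b), 0), p(p(m(pair(b, 0), p(p(b)), pair(pair(b, 0), pair(0, 0))))), b)   [R4 at 1.1]
2. m(pair(pair(0, b), 0), p(p(m(pair(b, 0), p(p(b)), pair(pair(b, 0), pair(0, 0))))), b)  →  m(pair(pair(0, b), 0), p(p(b)), b)   [R4 at 2.1.1]
3. m(pair(pair(0, b), 0), p(p(b)), b)  →  pair(0, b)   [R4 at ε]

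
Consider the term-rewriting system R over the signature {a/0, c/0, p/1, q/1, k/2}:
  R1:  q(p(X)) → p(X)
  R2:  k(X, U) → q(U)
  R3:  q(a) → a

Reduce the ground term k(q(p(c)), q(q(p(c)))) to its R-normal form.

p(c)

1. k(q(p(c)), q(q(p(c))))  →  q(q(q(p(c))))   [R2 at ε]
2. q(q(q(p(c))))  →  q(q(p(c)))   [R1 at 1.1]
3. q(q(p(c)))  →  q(p(c))   [R1 at 1]
4. q(p(c))  →  p(c)   [R1 at ε]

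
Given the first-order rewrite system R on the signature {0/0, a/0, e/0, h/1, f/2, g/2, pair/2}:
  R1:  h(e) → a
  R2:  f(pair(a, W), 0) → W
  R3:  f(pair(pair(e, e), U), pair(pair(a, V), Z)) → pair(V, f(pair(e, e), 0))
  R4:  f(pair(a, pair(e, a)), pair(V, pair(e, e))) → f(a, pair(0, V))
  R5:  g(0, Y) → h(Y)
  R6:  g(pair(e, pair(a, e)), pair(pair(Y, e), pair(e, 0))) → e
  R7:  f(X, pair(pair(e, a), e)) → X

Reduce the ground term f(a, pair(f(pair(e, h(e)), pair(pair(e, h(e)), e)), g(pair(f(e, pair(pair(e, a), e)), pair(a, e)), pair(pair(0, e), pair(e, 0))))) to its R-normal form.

1. f(a, pair(f(pair(e, h(e)), pair(pair(e, h(e)), e)), g(pair(f(e, pair(pair(e, a), e)), pair(a, e)), pair(pair(0, e), pair(e, 0)))))  →  f(a, pair(f(pair(e, a), pair(pair(e, h(e)), e)), g(pair(f(e, pair(pair(e, a), e)), pair(a, e)), pair(pair(0, e), pair(e, 0)))))   [R1 at 2.1.1.2]
2. f(a, pair(f(pair(e, a), pair(pair(e, h(e)), e)), g(pair(f(e, pair(pair(e, a), e)), pair(a, e)), pair(pair(0, e), pair(e, 0)))))  →  f(a, pair(f(pair(e, a), pair(pair(e, a), e)), g(pair(f(e, pair(pair(e, a), e)), pair(a, e)), pair(pair(0, e), pair(e, 0)))))   [R1 at 2.1.2.1.2]
3. f(a, pair(f(pair(e, a), pair(pair(e, a), e)), g(pair(f(e, pair(pair(e, a), e)), pair(a, e)), pair(pair(0, e), pair(e, 0)))))  →  f(a, pair(pair(e, a), g(pair(f(e, pair(pair(e, a), e)), pair(a, e)), pair(pair(0, e), pair(e, 0)))))   [R7 at 2.1]
4. f(a, pair(pair(e, a), g(pair(f(e, pair(pair(e, a), e)), pair(a, e)), pair(pair(0, e), pair(e, 0)))))  →  f(a, pair(pair(e, a), g(pair(e, pair(a, e)), pair(pair(0, e), pair(e, 0)))))   [R7 at 2.2.1.1]
5. f(a, pair(pair(e, a), g(pair(e, pair(a, e)), pair(pair(0, e), pair(e, 0)))))  →  f(a, pair(pair(e, a), e))   [R6 at 2.2]
6. f(a, pair(pair(e, a), e))  →  a   [R7 at ε]

a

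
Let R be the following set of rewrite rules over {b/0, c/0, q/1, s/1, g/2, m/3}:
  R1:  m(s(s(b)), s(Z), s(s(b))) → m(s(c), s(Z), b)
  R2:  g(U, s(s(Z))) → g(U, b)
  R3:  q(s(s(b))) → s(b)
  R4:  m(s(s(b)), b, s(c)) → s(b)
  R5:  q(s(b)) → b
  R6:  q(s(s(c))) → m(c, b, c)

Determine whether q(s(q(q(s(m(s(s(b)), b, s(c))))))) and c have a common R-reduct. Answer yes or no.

Reduce t₁ = q(s(q(q(s(m(s(s(b)), b, s(c))))))):
1. q(s(q(q(s(m(s(s(b)), b, s(c)))))))  →  q(s(q(q(s(s(b))))))   [R4 at 1.1.1.1.1]
2. q(s(q(q(s(s(b))))))  →  q(s(q(s(b))))   [R3 at 1.1.1]
3. q(s(q(s(b))))  →  q(s(b))   [R5 at 1.1]
4. q(s(b))  →  b   [R5 at ε]

Reduce t₂ = c:

no — NF(t₁) = b, NF(t₂) = c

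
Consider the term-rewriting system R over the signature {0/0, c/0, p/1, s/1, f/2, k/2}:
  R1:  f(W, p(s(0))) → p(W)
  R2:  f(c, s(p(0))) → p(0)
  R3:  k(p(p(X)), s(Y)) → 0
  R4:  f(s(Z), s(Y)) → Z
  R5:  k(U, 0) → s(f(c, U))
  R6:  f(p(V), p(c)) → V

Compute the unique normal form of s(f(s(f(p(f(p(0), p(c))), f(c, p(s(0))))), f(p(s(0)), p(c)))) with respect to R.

1. s(f(s(f(p(f(p(0), p(c))), f(c, p(s(0))))), f(p(s(0)), p(c))))  →  s(f(s(f(p(0), f(c, p(s(0))))), f(p(s(0)), p(c))))   [R6 at 1.1.1.1.1]
2. s(f(s(f(p(0), f(c, p(s(0))))), f(p(s(0)), p(c))))  →  s(f(s(f(p(0), p(c))), f(p(s(0)), p(c))))   [R1 at 1.1.1.2]
3. s(f(s(f(p(0), p(c))), f(p(s(0)), p(c))))  →  s(f(s(0), f(p(s(0)), p(c))))   [R6 at 1.1.1]
4. s(f(s(0), f(p(s(0)), p(c))))  →  s(f(s(0), s(0)))   [R6 at 1.2]
5. s(f(s(0), s(0)))  →  s(0)   [R4 at 1]

s(0)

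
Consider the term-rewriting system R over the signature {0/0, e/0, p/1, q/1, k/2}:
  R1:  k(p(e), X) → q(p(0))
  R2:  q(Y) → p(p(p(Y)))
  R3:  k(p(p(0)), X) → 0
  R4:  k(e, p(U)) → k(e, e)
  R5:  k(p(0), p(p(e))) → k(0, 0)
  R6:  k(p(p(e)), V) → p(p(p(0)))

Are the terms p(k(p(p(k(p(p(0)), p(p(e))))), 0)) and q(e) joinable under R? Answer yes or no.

no — NF(t₁) = p(0), NF(t₂) = p(p(p(e)))

Reduce t₁ = p(k(p(p(k(p(p(0)), p(p(e))))), 0)):
1. p(k(p(p(k(p(p(0)), p(p(e))))), 0))  →  p(k(p(p(0)), 0))   [R3 at 1.1.1.1]
2. p(k(p(p(0)), 0))  →  p(0)   [R3 at 1]

Reduce t₂ = q(e):
1. q(e)  →  p(p(p(e)))   [R2 at ε]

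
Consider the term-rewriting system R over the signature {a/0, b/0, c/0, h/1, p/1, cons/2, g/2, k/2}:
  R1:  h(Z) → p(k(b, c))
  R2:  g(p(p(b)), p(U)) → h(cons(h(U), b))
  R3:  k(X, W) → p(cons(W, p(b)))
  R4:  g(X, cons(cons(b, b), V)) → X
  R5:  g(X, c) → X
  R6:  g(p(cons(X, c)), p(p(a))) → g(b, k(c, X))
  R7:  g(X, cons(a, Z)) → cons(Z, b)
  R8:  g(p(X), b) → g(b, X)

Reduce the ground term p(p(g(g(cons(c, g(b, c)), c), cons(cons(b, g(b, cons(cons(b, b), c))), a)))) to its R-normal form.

1. p(p(g(g(cons(c, g(b, c)), c), cons(cons(b, g(b, cons(cons(b, b), c))), a))))  →  p(p(g(cons(c, g(b, c)), cons(cons(b, g(b, cons(cons(b, b), c))), a))))   [R5 at 1.1.1]
2. p(p(g(cons(c, g(b, c)), cons(cons(b, g(b, cons(cons(b, b), c))), a))))  →  p(p(g(cons(c, b), cons(cons(b, g(b, cons(cons(b, b), c))), a))))   [R5 at 1.1.1.2]
3. p(p(g(cons(c, b), cons(cons(b, g(b, cons(cons(b, b), c))), a))))  →  p(p(g(cons(c, b), cons(cons(b, b), a))))   [R4 at 1.1.2.1.2]
4. p(p(g(cons(c, b), cons(cons(b, b), a))))  →  p(p(cons(c, b)))   [R4 at 1.1]

p(p(cons(c, b)))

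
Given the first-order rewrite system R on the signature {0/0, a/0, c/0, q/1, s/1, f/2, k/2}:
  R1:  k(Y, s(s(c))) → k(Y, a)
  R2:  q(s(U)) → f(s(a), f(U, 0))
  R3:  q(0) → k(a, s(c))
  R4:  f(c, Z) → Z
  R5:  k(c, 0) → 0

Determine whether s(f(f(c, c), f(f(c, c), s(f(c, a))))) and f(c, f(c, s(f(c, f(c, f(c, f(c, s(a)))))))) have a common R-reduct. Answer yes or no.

yes — NF(t₁) = s(s(a)), NF(t₂) = s(s(a))

Reduce t₁ = s(f(f(c, c), f(f(c, c), s(f(c, a))))):
1. s(f(f(c, c), f(f(c, c), s(f(c, a)))))  →  s(f(c, f(f(c, c), s(f(c, a)))))   [R4 at 1.1]
2. s(f(c, f(f(c, c), s(f(c, a)))))  →  s(f(f(c, c), s(f(c, a))))   [R4 at 1]
3. s(f(f(c, c), s(f(c, a))))  →  s(f(c, s(f(c, a))))   [R4 at 1.1]
4. s(f(c, s(f(c, a))))  →  s(s(f(c, a)))   [R4 at 1]
5. s(s(f(c, a)))  →  s(s(a))   [R4 at 1.1]

Reduce t₂ = f(c, f(c, s(f(c, f(c, f(c, f(c, s(a)))))))):
1. f(c, f(c, s(f(c, f(c, f(c, f(c, s(a))))))))  →  f(c, s(f(c, f(c, f(c, f(c, s(a)))))))   [R4 at ε]
2. f(c, s(f(c, f(c, f(c, f(c, s(a)))))))  →  s(f(c, f(c, f(c, f(c, s(a))))))   [R4 at ε]
3. s(f(c, f(c, f(c, f(c, s(a))))))  →  s(f(c, f(c, f(c, s(a)))))   [R4 at 1]
4. s(f(c, f(c, f(c, s(a)))))  →  s(f(c, f(c, s(a))))   [R4 at 1]
5. s(f(c, f(c, s(a))))  →  s(f(c, s(a)))   [R4 at 1]
6. s(f(c, s(a)))  →  s(s(a))   [R4 at 1]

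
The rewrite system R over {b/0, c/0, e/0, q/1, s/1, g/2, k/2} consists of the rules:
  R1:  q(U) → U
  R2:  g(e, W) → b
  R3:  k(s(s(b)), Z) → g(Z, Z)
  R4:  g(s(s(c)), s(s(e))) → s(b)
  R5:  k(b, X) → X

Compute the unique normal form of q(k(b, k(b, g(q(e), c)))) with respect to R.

1. q(k(b, k(b, g(q(e), c))))  →  k(b, k(b, g(q(e), c)))   [R1 at ε]
2. k(b, k(b, g(q(e), c)))  →  k(b, g(q(e), c))   [R5 at ε]
3. k(b, g(q(e), c))  →  g(q(e), c)   [R5 at ε]
4. g(q(e), c)  →  g(e, c)   [R1 at 1]
5. g(e, c)  →  b   [R2 at ε]

b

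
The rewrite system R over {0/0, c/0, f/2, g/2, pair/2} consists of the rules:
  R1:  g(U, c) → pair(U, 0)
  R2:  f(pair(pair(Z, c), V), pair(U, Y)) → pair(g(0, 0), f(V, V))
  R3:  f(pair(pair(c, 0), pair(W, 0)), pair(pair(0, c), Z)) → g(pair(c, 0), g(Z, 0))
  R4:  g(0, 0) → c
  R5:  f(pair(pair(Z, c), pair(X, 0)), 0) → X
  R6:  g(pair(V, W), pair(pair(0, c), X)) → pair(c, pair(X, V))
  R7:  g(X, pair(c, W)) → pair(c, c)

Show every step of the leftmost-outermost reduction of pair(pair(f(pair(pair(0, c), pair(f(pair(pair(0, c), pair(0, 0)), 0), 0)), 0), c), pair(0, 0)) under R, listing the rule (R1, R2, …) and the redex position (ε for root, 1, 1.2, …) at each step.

1. pair(pair(f(pair(pair(0, c), pair(f(pair(pair(0, c), pair(0, 0)), 0), 0)), 0), c), pair(0, 0))  →  pair(pair(f(pair(pair(0, c), pair(0, 0)), 0), c), pair(0, 0))   [R5 at 1.1]
2. pair(pair(f(pair(pair(0, c), pair(0, 0)), 0), c), pair(0, 0))  →  pair(pair(0, c), pair(0, 0))   [R5 at 1.1]

pair(pair(0, c), pair(0, 0))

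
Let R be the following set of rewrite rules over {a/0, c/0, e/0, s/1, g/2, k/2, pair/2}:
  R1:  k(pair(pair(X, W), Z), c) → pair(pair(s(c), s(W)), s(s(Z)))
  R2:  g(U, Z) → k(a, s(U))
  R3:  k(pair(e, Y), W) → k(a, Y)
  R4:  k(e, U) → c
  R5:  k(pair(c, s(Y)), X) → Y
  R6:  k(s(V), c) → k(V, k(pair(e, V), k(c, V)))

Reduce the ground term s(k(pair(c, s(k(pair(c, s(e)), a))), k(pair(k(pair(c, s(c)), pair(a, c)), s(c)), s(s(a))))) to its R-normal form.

1. s(k(pair(c, s(k(pair(c, s(e)), a))), k(pair(k(pair(c, s(c)), pair(a, c)), s(c)), s(s(a)))))  →  s(k(pair(c, s(e)), a))   [R5 at 1]
2. s(k(pair(c, s(e)), a))  →  s(e)   [R5 at 1]

s(e)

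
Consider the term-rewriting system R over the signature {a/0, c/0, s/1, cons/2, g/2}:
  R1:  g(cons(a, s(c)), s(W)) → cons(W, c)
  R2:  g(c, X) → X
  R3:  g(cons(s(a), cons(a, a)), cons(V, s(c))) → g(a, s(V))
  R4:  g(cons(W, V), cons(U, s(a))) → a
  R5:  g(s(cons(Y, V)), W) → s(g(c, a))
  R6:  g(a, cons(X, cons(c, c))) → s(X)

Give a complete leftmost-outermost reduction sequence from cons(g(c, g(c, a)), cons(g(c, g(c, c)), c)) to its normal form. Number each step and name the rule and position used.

1. cons(g(c, g(c, a)), cons(g(c, g(c, c)), c))  →  cons(g(c, a), cons(g(c, g(c, c)), c))   [R2 at 1]
2. cons(g(c, a), cons(g(c, g(c, c)), c))  →  cons(a, cons(g(c, g(c, c)), c))   [R2 at 1]
3. cons(a, cons(g(c, g(c, c)), c))  →  cons(a, cons(g(c, c), c))   [R2 at 2.1]
4. cons(a, cons(g(c, c), c))  →  cons(a, cons(c, c))   [R2 at 2.1]

cons(a, cons(c, c))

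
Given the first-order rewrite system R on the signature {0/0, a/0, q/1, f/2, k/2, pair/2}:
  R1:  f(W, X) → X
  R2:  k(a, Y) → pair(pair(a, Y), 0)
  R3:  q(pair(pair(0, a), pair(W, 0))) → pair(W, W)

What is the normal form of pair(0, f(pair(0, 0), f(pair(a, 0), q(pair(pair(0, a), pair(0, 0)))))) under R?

1. pair(0, f(pair(0, 0), f(pair(a, 0), q(pair(pair(0, a), pair(0, 0))))))  →  pair(0, f(pair(a, 0), q(pair(pair(0, a), pair(0, 0)))))   [R1 at 2]
2. pair(0, f(pair(a, 0), q(pair(pair(0, a), pair(0, 0)))))  →  pair(0, q(pair(pair(0, a), pair(0, 0))))   [R1 at 2]
3. pair(0, q(pair(pair(0, a), pair(0, 0))))  →  pair(0, pair(0, 0))   [R3 at 2]

pair(0, pair(0, 0))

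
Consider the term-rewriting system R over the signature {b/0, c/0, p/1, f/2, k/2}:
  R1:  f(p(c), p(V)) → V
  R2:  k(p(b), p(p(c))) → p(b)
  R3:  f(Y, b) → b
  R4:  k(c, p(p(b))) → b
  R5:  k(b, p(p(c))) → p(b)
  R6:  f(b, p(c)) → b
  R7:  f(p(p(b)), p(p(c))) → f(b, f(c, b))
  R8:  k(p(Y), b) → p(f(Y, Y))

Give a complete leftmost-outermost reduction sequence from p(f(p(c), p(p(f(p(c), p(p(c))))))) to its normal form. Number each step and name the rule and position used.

1. p(f(p(c), p(p(f(p(c), p(p(c)))))))  →  p(p(f(p(c), p(p(c)))))   [R1 at 1]
2. p(p(f(p(c), p(p(c)))))  →  p(p(p(c)))   [R1 at 1.1]

p(p(p(c)))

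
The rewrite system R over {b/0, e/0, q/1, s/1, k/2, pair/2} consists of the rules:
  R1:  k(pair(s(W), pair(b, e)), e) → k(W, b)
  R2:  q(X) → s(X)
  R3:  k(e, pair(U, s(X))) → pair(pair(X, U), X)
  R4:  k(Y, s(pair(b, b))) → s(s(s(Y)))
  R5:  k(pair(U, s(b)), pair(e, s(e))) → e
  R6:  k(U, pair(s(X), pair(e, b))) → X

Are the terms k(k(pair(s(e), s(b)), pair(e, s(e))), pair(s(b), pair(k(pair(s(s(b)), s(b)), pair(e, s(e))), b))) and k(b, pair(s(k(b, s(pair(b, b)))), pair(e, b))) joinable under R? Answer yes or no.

Reduce t₁ = k(k(pair(s(e), s(b)), pair(e, s(e))), pair(s(b), pair(k(pair(s(s(b)), s(b)), pair(e, s(e))), b))):
1. k(k(pair(s(e), s(b)), pair(e, s(e))), pair(s(b), pair(k(pair(s(s(b)), s(b)), pair(e, s(e))), b)))  →  k(e, pair(s(b), pair(k(pair(s(s(b)), s(b)), pair(e, s(e))), b)))   [R5 at 1]
2. k(e, pair(s(b), pair(k(pair(s(s(b)), s(b)), pair(e, s(e))), b)))  →  k(e, pair(s(b), pair(e, b)))   [R5 at 2.2.1]
3. k(e, pair(s(b), pair(e, b)))  →  b   [R6 at ε]

Reduce t₂ = k(b, pair(s(k(b, s(pair(b, b)))), pair(e, b))):
1. k(b, pair(s(k(b, s(pair(b, b)))), pair(e, b)))  →  k(b, s(pair(b, b)))   [R6 at ε]
2. k(b, s(pair(b, b)))  →  s(s(s(b)))   [R4 at ε]

no — NF(t₁) = b, NF(t₂) = s(s(s(b)))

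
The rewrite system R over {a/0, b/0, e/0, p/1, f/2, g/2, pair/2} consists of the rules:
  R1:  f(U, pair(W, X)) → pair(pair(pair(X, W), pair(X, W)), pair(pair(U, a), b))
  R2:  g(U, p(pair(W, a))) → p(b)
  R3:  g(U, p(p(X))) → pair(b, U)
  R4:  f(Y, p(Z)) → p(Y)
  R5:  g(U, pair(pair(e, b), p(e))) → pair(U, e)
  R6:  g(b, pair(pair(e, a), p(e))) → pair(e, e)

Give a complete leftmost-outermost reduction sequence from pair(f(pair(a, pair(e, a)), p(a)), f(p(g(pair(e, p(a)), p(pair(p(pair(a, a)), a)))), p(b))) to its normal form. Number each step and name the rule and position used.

1. pair(f(pair(a, pair(e, a)), p(a)), f(p(g(pair(e, p(a)), p(pair(p(pair(a, a)), a)))), p(b)))  →  pair(p(pair(a, pair(e, a))), f(p(g(pair(e, p(a)), p(pair(p(pair(a, a)), a)))), p(b)))   [R4 at 1]
2. pair(p(pair(a, pair(e, a))), f(p(g(pair(e, p(a)), p(pair(p(pair(a, a)), a)))), p(b)))  →  pair(p(pair(a, pair(e, a))), p(p(g(pair(e, p(a)), p(pair(p(pair(a, a)), a))))))   [R4 at 2]
3. pair(p(pair(a, pair(e, a))), p(p(g(pair(e, p(a)), p(pair(p(pair(a, a)), a))))))  →  pair(p(pair(a, pair(e, a))), p(p(p(b))))   [R2 at 2.1.1]

pair(p(pair(a, pair(e, a))), p(p(p(b))))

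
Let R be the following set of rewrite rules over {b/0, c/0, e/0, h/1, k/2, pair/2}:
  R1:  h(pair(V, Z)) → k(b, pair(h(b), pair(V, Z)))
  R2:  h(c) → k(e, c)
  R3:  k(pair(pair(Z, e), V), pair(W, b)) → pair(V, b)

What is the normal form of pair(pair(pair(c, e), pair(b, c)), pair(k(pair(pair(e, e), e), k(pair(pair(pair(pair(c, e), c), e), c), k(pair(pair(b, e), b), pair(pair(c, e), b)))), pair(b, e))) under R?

pair(pair(pair(c, e), pair(b, c)), pair(pair(e, b), pair(b, e)))

1. pair(pair(pair(c, e), pair(b, c)), pair(k(pair(pair(e, e), e), k(pair(pair(pair(pair(c, e), c), e), c), k(pair(pair(b, e), b), pair(pair(c, e), b)))), pair(b, e)))  →  pair(pair(pair(c, e), pair(b, c)), pair(k(pair(pair(e, e), e), k(pair(pair(pair(pair(c, e), c), e), c), pair(b, b))), pair(b, e)))   [R3 at 2.1.2.2]
2. pair(pair(pair(c, e), pair(b, c)), pair(k(pair(pair(e, e), e), k(pair(pair(pair(pair(c, e), c), e), c), pair(b, b))), pair(b, e)))  →  pair(pair(pair(c, e), pair(b, c)), pair(k(pair(pair(e, e), e), pair(c, b)), pair(b, e)))   [R3 at 2.1.2]
3. pair(pair(pair(c, e), pair(b, c)), pair(k(pair(pair(e, e), e), pair(c, b)), pair(b, e)))  →  pair(pair(pair(c, e), pair(b, c)), pair(pair(e, b), pair(b, e)))   [R3 at 2.1]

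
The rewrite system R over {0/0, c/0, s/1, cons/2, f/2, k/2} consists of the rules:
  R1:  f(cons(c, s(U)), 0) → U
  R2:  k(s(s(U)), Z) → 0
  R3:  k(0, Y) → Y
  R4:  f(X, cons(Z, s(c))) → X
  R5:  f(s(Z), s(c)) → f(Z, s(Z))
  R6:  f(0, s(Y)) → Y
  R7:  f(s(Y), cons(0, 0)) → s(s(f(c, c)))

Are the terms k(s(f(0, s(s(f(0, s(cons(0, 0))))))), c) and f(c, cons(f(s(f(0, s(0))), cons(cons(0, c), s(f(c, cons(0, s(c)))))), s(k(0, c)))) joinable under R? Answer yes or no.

no — NF(t₁) = 0, NF(t₂) = c

Reduce t₁ = k(s(f(0, s(s(f(0, s(cons(0, 0))))))), c):
1. k(s(f(0, s(s(f(0, s(cons(0, 0))))))), c)  →  k(s(s(f(0, s(cons(0, 0))))), c)   [R6 at 1.1]
2. k(s(s(f(0, s(cons(0, 0))))), c)  →  0   [R2 at ε]

Reduce t₂ = f(c, cons(f(s(f(0, s(0))), cons(cons(0, c), s(f(c, cons(0, s(c)))))), s(k(0, c)))):
1. f(c, cons(f(s(f(0, s(0))), cons(cons(0, c), s(f(c, cons(0, s(c)))))), s(k(0, c))))  →  f(c, cons(f(s(0), cons(cons(0, c), s(f(c, cons(0, s(c)))))), s(k(0, c))))   [R6 at 2.1.1.1]
2. f(c, cons(f(s(0), cons(cons(0, c), s(f(c, cons(0, s(c)))))), s(k(0, c))))  →  f(c, cons(f(s(0), cons(cons(0, c), s(c))), s(k(0, c))))   [R4 at 2.1.2.2.1]
3. f(c, cons(f(s(0), cons(cons(0, c), s(c))), s(k(0, c))))  →  f(c, cons(s(0), s(k(0, c))))   [R4 at 2.1]
4. f(c, cons(s(0), s(k(0, c))))  →  f(c, cons(s(0), s(c)))   [R3 at 2.2.1]
5. f(c, cons(s(0), s(c)))  →  c   [R4 at ε]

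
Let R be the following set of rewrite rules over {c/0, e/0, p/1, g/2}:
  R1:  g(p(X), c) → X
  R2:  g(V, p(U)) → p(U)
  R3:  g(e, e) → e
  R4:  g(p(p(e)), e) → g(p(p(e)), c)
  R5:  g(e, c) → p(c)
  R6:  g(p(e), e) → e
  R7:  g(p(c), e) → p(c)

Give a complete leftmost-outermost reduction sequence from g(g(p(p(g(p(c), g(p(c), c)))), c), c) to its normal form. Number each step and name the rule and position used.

c

1. g(g(p(p(g(p(c), g(p(c), c)))), c), c)  →  g(p(g(p(c), g(p(c), c))), c)   [R1 at 1]
2. g(p(g(p(c), g(p(c), c))), c)  →  g(p(c), g(p(c), c))   [R1 at ε]
3. g(p(c), g(p(c), c))  →  g(p(c), c)   [R1 at 2]
4. g(p(c), c)  →  c   [R1 at ε]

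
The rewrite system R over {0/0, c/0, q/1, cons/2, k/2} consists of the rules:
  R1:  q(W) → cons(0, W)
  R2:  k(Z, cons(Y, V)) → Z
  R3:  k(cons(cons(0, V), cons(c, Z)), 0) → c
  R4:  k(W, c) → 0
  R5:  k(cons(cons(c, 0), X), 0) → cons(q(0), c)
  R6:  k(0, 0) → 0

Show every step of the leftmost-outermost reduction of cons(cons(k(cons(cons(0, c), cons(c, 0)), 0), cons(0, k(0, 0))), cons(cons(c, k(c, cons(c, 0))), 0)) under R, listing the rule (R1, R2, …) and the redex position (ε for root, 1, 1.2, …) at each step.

1. cons(cons(k(cons(cons(0, c), cons(c, 0)), 0), cons(0, k(0, 0))), cons(cons(c, k(c, cons(c, 0))), 0))  →  cons(cons(c, cons(0, k(0, 0))), cons(cons(c, k(c, cons(c, 0))), 0))   [R3 at 1.1]
2. cons(cons(c, cons(0, k(0, 0))), cons(cons(c, k(c, cons(c, 0))), 0))  →  cons(cons(c, cons(0, 0)), cons(cons(c, k(c, cons(c, 0))), 0))   [R6 at 1.2.2]
3. cons(cons(c, cons(0, 0)), cons(cons(c, k(c, cons(c, 0))), 0))  →  cons(cons(c, cons(0, 0)), cons(cons(c, c), 0))   [R2 at 2.1.2]

cons(cons(c, cons(0, 0)), cons(cons(c, c), 0))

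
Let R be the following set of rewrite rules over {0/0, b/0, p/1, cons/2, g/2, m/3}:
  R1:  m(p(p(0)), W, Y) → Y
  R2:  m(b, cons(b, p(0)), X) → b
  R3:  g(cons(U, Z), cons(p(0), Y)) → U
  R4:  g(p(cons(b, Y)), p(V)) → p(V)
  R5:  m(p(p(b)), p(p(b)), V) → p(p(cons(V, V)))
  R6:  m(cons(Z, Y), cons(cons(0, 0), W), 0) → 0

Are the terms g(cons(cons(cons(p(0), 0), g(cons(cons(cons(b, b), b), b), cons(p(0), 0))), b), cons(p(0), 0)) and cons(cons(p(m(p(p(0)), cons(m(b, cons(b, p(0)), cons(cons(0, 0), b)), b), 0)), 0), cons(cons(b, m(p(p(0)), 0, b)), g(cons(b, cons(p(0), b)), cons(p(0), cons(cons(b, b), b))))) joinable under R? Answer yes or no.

Reduce t₁ = g(cons(cons(cons(p(0), 0), g(cons(cons(cons(b, b), b), b), cons(p(0), 0))), b), cons(p(0), 0)):
1. g(cons(cons(cons(p(0), 0), g(cons(cons(cons(b, b), b), b), cons(p(0), 0))), b), cons(p(0), 0))  →  cons(cons(p(0), 0), g(cons(cons(cons(b, b), b), b), cons(p(0), 0)))   [R3 at ε]
2. cons(cons(p(0), 0), g(cons(cons(cons(b, b), b), b), cons(p(0), 0)))  →  cons(cons(p(0), 0), cons(cons(b, b), b))   [R3 at 2]

Reduce t₂ = cons(cons(p(m(p(p(0)), cons(m(b, cons(b, p(0)), cons(cons(0, 0), b)), b), 0)), 0), cons(cons(b, m(p(p(0)), 0, b)), g(cons(b, cons(p(0), b)), cons(p(0), cons(cons(b, b), b))))):
1. cons(cons(p(m(p(p(0)), cons(m(b, cons(b, p(0)), cons(cons(0, 0), b)), b), 0)), 0), cons(cons(b, m(p(p(0)), 0, b)), g(cons(b, cons(p(0), b)), cons(p(0), cons(cons(b, b), b)))))  →  cons(cons(p(0), 0), cons(cons(b, m(p(p(0)), 0, b)), g(cons(b, cons(p(0), b)), cons(p(0), cons(cons(b, b), b)))))   [R1 at 1.1.1]
2. cons(cons(p(0), 0), cons(cons(b, m(p(p(0)), 0, b)), g(cons(b, cons(p(0), b)), cons(p(0), cons(cons(b, b), b)))))  →  cons(cons(p(0), 0), cons(cons(b, b), g(cons(b, cons(p(0), b)), cons(p(0), cons(cons(b, b), b)))))   [R1 at 2.1.2]
3. cons(cons(p(0), 0), cons(cons(b, b), g(cons(b, cons(p(0), b)), cons(p(0), cons(cons(b, b), b)))))  →  cons(cons(p(0), 0), cons(cons(b, b), b))   [R3 at 2.2]

yes — NF(t₁) = cons(cons(p(0), 0), cons(cons(b, b), b)), NF(t₂) = cons(cons(p(0), 0), cons(cons(b, b), b))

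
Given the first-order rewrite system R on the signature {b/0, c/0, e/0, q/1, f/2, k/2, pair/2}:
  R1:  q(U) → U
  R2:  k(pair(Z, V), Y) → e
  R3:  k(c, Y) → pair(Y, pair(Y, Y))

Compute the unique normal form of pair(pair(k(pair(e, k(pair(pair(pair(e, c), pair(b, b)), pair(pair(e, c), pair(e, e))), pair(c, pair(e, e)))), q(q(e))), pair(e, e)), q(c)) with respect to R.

1. pair(pair(k(pair(e, k(pair(pair(pair(e, c), pair(b, b)), pair(pair(e, c), pair(e, e))), pair(c, pair(e, e)))), q(q(e))), pair(e, e)), q(c))  →  pair(pair(e, pair(e, e)), q(c))   [R2 at 1.1]
2. pair(pair(e, pair(e, e)), q(c))  →  pair(pair(e, pair(e, e)), c)   [R1 at 2]

pair(pair(e, pair(e, e)), c)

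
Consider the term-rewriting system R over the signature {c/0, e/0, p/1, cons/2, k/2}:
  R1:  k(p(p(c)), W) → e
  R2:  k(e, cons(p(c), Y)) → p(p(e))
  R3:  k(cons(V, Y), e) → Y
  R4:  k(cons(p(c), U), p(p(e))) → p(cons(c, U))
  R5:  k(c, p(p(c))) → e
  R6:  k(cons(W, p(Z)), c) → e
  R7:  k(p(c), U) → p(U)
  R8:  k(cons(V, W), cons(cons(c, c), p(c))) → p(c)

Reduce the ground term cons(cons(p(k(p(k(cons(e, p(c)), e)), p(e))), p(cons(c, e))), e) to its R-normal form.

1. cons(cons(p(k(p(k(cons(e, p(c)), e)), p(e))), p(cons(c, e))), e)  →  cons(cons(p(k(p(p(c)), p(e))), p(cons(c, e))), e)   [R3 at 1.1.1.1.1]
2. cons(cons(p(k(p(p(c)), p(e))), p(cons(c, e))), e)  →  cons(cons(p(e), p(cons(c, e))), e)   [R1 at 1.1.1]

cons(cons(p(e), p(cons(c, e))), e)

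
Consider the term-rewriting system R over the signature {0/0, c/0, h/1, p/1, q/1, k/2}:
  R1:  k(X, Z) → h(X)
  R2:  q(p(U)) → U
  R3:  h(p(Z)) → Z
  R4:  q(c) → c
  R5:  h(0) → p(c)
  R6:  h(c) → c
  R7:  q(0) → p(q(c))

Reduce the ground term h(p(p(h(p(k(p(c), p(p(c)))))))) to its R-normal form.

1. h(p(p(h(p(k(p(c), p(p(c))))))))  →  p(h(p(k(p(c), p(p(c))))))   [R3 at ε]
2. p(h(p(k(p(c), p(p(c))))))  →  p(k(p(c), p(p(c))))   [R3 at 1]
3. p(k(p(c), p(p(c))))  →  p(h(p(c)))   [R1 at 1]
4. p(h(p(c)))  →  p(c)   [R3 at 1]

p(c)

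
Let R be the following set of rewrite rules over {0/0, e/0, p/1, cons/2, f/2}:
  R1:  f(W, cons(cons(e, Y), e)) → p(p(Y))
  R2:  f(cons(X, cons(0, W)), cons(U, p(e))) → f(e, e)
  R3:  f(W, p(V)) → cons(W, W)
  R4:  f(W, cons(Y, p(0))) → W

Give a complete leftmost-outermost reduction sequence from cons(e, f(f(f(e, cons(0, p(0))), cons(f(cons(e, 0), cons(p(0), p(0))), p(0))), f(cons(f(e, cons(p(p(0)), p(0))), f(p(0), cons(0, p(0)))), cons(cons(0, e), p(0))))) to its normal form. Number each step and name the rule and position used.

1. cons(e, f(f(f(e, cons(0, p(0))), cons(f(cons(e, 0), cons(p(0), p(0))), p(0))), f(cons(f(e, cons(p(p(0)), p(0))), f(p(0), cons(0, p(0)))), cons(cons(0, e), p(0)))))  →  cons(e, f(f(e, cons(0, p(0))), f(cons(f(e, cons(p(p(0)), p(0))), f(p(0), cons(0, p(0)))), cons(cons(0, e), p(0)))))   [R4 at 2.1]
2. cons(e, f(f(e, cons(0, p(0))), f(cons(f(e, cons(p(p(0)), p(0))), f(p(0), cons(0, p(0)))), cons(cons(0, e), p(0)))))  →  cons(e, f(e, f(cons(f(e, cons(p(p(0)), p(0))), f(p(0), cons(0, p(0)))), cons(cons(0, e), p(0)))))   [R4 at 2.1]
3. cons(e, f(e, f(cons(f(e, cons(p(p(0)), p(0))), f(p(0), cons(0, p(0)))), cons(cons(0, e), p(0)))))  →  cons(e, f(e, cons(f(e, cons(p(p(0)), p(0))), f(p(0), cons(0, p(0))))))   [R4 at 2.2]
4. cons(e, f(e, cons(f(e, cons(p(p(0)), p(0))), f(p(0), cons(0, p(0))))))  →  cons(e, f(e, cons(e, f(p(0), cons(0, p(0))))))   [R4 at 2.2.1]
5. cons(e, f(e, cons(e, f(p(0), cons(0, p(0))))))  →  cons(e, f(e, cons(e, p(0))))   [R4 at 2.2.2]
6. cons(e, f(e, cons(e, p(0))))  →  cons(e, e)   [R4 at 2]

cons(e, e)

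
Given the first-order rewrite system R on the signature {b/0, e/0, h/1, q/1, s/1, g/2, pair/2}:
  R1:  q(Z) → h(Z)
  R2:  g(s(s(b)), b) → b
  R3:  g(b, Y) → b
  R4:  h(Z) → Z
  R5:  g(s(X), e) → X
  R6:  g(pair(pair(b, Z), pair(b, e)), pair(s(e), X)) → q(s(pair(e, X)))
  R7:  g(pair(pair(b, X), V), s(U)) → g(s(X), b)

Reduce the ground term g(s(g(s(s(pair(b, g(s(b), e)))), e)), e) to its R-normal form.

1. g(s(g(s(s(pair(b, g(s(b), e)))), e)), e)  →  g(s(s(pair(b, g(s(b), e)))), e)   [R5 at ε]
2. g(s(s(pair(b, g(s(b), e)))), e)  →  s(pair(b, g(s(b), e)))   [R5 at ε]
3. s(pair(b, g(s(b), e)))  →  s(pair(b, b))   [R5 at 1.2]

s(pair(b, b))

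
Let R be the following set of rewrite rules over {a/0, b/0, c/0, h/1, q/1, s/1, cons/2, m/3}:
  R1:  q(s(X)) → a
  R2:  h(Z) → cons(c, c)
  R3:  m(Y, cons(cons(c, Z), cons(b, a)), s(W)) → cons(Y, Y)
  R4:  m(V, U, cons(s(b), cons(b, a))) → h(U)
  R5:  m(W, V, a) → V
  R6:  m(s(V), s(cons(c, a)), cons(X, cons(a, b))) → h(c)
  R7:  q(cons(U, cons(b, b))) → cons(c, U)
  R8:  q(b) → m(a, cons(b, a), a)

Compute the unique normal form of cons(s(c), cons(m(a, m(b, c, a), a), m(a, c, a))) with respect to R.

cons(s(c), cons(c, c))

1. cons(s(c), cons(m(a, m(b, c, a), a), m(a, c, a)))  →  cons(s(c), cons(m(b, c, a), m(a, c, a)))   [R5 at 2.1]
2. cons(s(c), cons(m(b, c, a), m(a, c, a)))  →  cons(s(c), cons(c, m(a, c, a)))   [R5 at 2.1]
3. cons(s(c), cons(c, m(a, c, a)))  →  cons(s(c), cons(c, c))   [R5 at 2.2]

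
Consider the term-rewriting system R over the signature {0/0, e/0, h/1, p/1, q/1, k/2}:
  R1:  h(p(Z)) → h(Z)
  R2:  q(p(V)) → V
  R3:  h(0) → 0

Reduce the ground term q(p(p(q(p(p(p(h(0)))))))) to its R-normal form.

p(p(p(0)))

1. q(p(p(q(p(p(p(h(0))))))))  →  p(q(p(p(p(h(0))))))   [R2 at ε]
2. p(q(p(p(p(h(0))))))  →  p(p(p(h(0))))   [R2 at 1]
3. p(p(p(h(0))))  →  p(p(p(0)))   [R3 at 1.1.1]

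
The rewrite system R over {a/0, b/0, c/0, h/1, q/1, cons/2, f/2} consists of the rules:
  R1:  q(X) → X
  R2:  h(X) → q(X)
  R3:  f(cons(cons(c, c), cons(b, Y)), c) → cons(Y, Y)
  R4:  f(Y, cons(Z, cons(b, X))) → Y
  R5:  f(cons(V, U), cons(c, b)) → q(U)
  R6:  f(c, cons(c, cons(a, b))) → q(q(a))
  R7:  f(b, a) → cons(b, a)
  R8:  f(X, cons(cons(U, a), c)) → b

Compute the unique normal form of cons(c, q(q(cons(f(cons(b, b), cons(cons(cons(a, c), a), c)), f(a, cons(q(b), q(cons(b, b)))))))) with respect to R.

1. cons(c, q(q(cons(f(cons(b, b), cons(cons(cons(a, c), a), c)), f(a, cons(q(b), q(cons(b, b))))))))  →  cons(c, q(cons(f(cons(b, b), cons(cons(cons(a, c), a), c)), f(a, cons(q(b), q(cons(b, b)))))))   [R1 at 2]
2. cons(c, q(cons(f(cons(b, b), cons(cons(cons(a, c), a), c)), f(a, cons(q(b), q(cons(b, b)))))))  →  cons(c, cons(f(cons(b, b), cons(cons(cons(a, c), a), c)), f(a, cons(q(b), q(cons(b, b))))))   [R1 at 2]
3. cons(c, cons(f(cons(b, b), cons(cons(cons(a, c), a), c)), f(a, cons(q(b), q(cons(b, b))))))  →  cons(c, cons(b, f(a, cons(q(b), q(cons(b, b))))))   [R8 at 2.1]
4. cons(c, cons(b, f(a, cons(q(b), q(cons(b, b))))))  →  cons(c, cons(b, f(a, cons(b, q(cons(b, b))))))   [R1 at 2.2.2.1]
5. cons(c, cons(b, f(a, cons(b, q(cons(b, b))))))  →  cons(c, cons(b, f(a, cons(b, cons(b, b)))))   [R1 at 2.2.2.2]
6. cons(c, cons(b, f(a, cons(b, cons(b, b)))))  →  cons(c, cons(b, a))   [R4 at 2.2]

cons(c, cons(b, a))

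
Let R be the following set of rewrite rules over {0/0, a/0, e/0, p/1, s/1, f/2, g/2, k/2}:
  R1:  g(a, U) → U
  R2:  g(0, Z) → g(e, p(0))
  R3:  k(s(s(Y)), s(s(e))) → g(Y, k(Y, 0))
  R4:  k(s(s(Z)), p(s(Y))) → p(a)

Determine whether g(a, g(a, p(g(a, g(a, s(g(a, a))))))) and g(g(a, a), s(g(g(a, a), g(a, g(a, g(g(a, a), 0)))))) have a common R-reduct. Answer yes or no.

Reduce t₁ = g(a, g(a, p(g(a, g(a, s(g(a, a))))))):
1. g(a, g(a, p(g(a, g(a, s(g(a, a)))))))  →  g(a, p(g(a, g(a, s(g(a, a))))))   [R1 at ε]
2. g(a, p(g(a, g(a, s(g(a, a))))))  →  p(g(a, g(a, s(g(a, a)))))   [R1 at ε]
3. p(g(a, g(a, s(g(a, a)))))  →  p(g(a, s(g(a, a))))   [R1 at 1]
4. p(g(a, s(g(a, a))))  →  p(s(g(a, a)))   [R1 at 1]
5. p(s(g(a, a)))  →  p(s(a))   [R1 at 1.1]

Reduce t₂ = g(g(a, a), s(g(g(a, a), g(a, g(a, g(g(a, a), 0)))))):
1. g(g(a, a), s(g(g(a, a), g(a, g(a, g(g(a, a), 0))))))  →  g(a, s(g(g(a, a), g(a, g(a, g(g(a, a), 0))))))   [R1 at 1]
2. g(a, s(g(g(a, a), g(a, g(a, g(g(a, a), 0))))))  →  s(g(g(a, a), g(a, g(a, g(g(a, a), 0)))))   [R1 at ε]
3. s(g(g(a, a), g(a, g(a, g(g(a, a), 0)))))  →  s(g(a, g(a, g(a, g(g(a, a), 0)))))   [R1 at 1.1]
4. s(g(a, g(a, g(a, g(g(a, a), 0)))))  →  s(g(a, g(a, g(g(a, a), 0))))   [R1 at 1]
5. s(g(a, g(a, g(g(a, a), 0))))  →  s(g(a, g(g(a, a), 0)))   [R1 at 1]
6. s(g(a, g(g(a, a), 0)))  →  s(g(g(a, a), 0))   [R1 at 1]
7. s(g(g(a, a), 0))  →  s(g(a, 0))   [R1 at 1.1]
8. s(g(a, 0))  →  s(0)   [R1 at 1]

no — NF(t₁) = p(s(a)), NF(t₂) = s(0)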